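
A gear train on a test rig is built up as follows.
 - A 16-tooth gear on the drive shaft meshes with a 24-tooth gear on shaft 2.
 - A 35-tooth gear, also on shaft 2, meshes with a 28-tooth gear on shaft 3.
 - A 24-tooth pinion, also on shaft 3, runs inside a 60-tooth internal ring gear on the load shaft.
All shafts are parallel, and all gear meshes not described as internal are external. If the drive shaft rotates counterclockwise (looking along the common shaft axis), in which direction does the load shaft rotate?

counterclockwise

the drive shaft → shaft 2: external mesh, 1 reversal → CW.
shaft 2 → shaft 3: external mesh, 1 reversal → CCW.
shaft 3 → the load shaft: internal mesh, same direction → CCW.
2 reversals in total — an even number — so the load shaft turns the same way as the drive shaft.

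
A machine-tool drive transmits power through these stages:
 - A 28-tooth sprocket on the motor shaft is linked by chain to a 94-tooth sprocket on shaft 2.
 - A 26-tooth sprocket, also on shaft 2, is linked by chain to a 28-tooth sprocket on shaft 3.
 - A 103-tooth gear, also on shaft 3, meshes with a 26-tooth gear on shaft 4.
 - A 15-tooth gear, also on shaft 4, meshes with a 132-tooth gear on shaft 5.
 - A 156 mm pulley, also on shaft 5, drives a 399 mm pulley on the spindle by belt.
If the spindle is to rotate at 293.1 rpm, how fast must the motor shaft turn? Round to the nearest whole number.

Overall ratio R = 3.3571 × 1.0769 × 0.25243 × 8.8 × 2.5577 = 20.541.
Required input speed = output speed × R = 293.1 × 20.541 = 6020.6 rpm.

6021 rpm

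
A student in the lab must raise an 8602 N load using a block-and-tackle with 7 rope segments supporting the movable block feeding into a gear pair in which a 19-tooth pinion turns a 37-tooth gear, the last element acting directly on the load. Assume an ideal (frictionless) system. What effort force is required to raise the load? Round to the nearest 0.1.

631.0 N

Block-and-tackle MA = number of supporting rope parts = 7.
Gear pair MA = 37/19 = 1.9474.
Combined ideal MA = 7 × 1.9474 = 13.632.
Effort = load / MA = 8602 / 13.632 = 631.03 N.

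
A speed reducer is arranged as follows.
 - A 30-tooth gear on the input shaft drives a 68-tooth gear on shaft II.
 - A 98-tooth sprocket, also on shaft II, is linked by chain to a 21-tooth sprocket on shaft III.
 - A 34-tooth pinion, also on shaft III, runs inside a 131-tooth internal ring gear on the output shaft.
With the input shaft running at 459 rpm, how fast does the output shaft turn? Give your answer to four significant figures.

Gear mesh: ratio = 68/30 = 2.2667, so shaft II turns at 459 / 2.2667 = 202.5 rpm.
Chain: ratio = 21/98 = 0.21429, so shaft III turns at 202.5 / 0.21429 = 945 rpm.
Internal gear: ratio = 131/34 = 3.8529, so the output shaft turns at 945 / 3.8529 = 245.27 rpm.

245.3 rpm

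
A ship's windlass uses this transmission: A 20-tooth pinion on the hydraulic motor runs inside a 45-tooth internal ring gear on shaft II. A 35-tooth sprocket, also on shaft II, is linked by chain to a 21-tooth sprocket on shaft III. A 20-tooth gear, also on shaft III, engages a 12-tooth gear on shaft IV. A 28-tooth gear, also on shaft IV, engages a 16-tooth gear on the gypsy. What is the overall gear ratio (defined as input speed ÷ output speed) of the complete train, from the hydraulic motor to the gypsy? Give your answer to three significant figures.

Each stage contributes driven/driver: internal gear 45/20 = 2.25, chain 21/35 = 0.6, gear mesh 12/20 = 0.6, gear mesh 16/28 = 0.57143.
Overall: 2.25 × 0.6 × 0.6 × 0.57143 = 0.46286.

0.463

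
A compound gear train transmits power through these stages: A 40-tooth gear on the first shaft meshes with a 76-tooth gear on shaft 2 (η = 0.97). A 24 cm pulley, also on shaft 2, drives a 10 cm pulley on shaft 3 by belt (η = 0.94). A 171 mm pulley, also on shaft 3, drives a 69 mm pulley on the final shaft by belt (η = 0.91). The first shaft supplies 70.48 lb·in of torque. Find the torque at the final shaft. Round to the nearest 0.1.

gear mesh 76/40 = 1.9 → τ = 70.48·1.9·0.97 = 129.89 lb·in
belt 10/24 = 0.41667 → τ = 129.89·0.41667·0.94 = 50.875 lb·in
belt 69/171 = 0.40351 → τ = 50.875·0.40351·0.91 = 18.681 lb·in

18.7 lb·in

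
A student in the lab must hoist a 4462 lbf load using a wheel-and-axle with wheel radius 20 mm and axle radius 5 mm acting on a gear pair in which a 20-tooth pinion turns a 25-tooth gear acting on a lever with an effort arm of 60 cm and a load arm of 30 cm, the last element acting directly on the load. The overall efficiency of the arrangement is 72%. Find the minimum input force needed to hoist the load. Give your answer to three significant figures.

Wheel-and-axle MA = R/r = 20/5 = 4.
Gear pair MA = 25/20 = 1.25.
Lever MA = effort arm / load arm = 60/30 = 2.
Combined ideal MA = 4 × 1.25 × 2 = 10.
Actual MA = 10 × 0.72 = 7.2.
Effort = load / actual MA = 4462 / 7.2 = 619.72 lbf.

620 lbf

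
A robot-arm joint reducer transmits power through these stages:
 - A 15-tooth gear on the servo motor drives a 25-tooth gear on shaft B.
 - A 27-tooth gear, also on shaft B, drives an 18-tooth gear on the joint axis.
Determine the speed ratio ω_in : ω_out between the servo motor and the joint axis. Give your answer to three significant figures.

1.11

Each stage contributes driven/driver: gear mesh 25/15 = 1.6667, gear mesh 18/27 = 0.66667.
Overall: 1.6667 × 0.66667 = 1.1111.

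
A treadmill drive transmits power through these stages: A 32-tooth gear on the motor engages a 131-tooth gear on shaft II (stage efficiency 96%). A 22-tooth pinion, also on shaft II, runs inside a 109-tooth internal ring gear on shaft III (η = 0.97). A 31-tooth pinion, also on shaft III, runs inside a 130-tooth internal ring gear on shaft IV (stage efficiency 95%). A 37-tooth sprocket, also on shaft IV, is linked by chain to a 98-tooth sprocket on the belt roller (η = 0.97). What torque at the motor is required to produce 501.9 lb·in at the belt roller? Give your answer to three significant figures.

Overall ratio R = 4.0938 × 4.9545 × 4.1935 × 2.6486 = 225.28; overall efficiency η = 0.96 × 0.97 × 0.95 × 0.97 = 0.8581.
Input torque = output torque / (R × η) = 501.9 / (225.28 × 0.8581) = 2.5963 lb·in.

2.60 lb·in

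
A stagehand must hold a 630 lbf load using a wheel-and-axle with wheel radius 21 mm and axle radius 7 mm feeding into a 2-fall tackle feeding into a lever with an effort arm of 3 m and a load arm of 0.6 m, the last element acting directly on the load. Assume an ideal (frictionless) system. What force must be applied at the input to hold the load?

21 lbf

Wheel-and-axle MA = R/r = 21/7 = 3.
Block-and-tackle MA = number of supporting rope parts = 2.
Lever MA = effort arm / load arm = 3/0.6 = 5.
Combined ideal MA = 3 × 2 × 5 = 30.
Effort = load / MA = 630 / 30 = 21 lbf.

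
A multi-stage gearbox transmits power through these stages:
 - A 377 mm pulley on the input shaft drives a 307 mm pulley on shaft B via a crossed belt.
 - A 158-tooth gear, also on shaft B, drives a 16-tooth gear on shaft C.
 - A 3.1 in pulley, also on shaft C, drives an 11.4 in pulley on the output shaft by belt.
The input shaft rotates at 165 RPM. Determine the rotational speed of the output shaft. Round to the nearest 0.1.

544.1 RPM

belt 307/377 = 0.81432 → 165/0.81432 = 202.62 RPM
gear mesh 16/158 = 0.10127 → 202.62/0.10127 = 2000.9 RPM
belt 11.4/3.1 = 3.6774 → 2000.9/3.6774 = 544.1 RPM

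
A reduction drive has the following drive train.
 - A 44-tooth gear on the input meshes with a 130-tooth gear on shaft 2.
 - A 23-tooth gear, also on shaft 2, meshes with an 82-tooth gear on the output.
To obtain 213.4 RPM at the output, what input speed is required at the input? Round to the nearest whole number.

2248 RPM

Overall ratio R = 2.9545 × 3.5652 = 10.534.
Required input speed = output speed × R = 213.4 × 10.534 = 2247.9 RPM.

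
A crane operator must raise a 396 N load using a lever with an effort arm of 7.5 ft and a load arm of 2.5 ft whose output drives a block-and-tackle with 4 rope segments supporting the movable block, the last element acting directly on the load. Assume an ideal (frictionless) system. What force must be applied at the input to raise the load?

33 N

Lever MA = effort arm / load arm = 7.5/2.5 = 3.
Block-and-tackle MA = number of supporting rope parts = 4.
Combined ideal MA = 3 × 4 = 12.
Effort = load / MA = 396 / 12 = 33 N.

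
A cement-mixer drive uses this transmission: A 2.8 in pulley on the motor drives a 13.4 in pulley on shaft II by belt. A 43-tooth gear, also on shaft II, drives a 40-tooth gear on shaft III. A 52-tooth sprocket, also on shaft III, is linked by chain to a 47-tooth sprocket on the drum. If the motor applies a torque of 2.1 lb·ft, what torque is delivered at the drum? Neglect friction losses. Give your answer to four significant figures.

8.450 lb·ft

Belt: ratio = 13.4/2.8 = 4.7857; torque at shaft II = 2.1 × 4.7857 = 10.05 lb·ft.
Gear mesh: ratio = 40/43 = 0.93023; torque at shaft III = 10.05 × 0.93023 = 9.3488 lb·ft.
Chain: ratio = 47/52 = 0.90385; torque at the drum = 9.3488 × 0.90385 = 8.4499 lb·ft.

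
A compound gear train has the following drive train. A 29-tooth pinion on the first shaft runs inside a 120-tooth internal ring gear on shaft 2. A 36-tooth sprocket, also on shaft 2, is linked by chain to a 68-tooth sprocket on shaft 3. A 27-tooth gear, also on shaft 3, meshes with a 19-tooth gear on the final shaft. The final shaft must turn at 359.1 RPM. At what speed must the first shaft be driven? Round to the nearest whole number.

Overall ratio R = 4.1379 × 1.8889 × 0.7037 = 5.5002.
Required input speed = output speed × R = 359.1 × 5.5002 = 1975.1 RPM.

1975 RPM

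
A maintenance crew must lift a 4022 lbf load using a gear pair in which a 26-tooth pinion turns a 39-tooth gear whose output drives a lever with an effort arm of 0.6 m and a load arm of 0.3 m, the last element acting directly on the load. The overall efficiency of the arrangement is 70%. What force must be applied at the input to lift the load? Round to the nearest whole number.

Gear pair MA = 39/26 = 1.5.
Lever MA = effort arm / load arm = 0.6/0.3 = 2.
Combined ideal MA = 1.5 × 2 = 3.
Actual MA = 3 × 0.70 = 2.1.
Effort = load / actual MA = 4022 / 2.1 = 1915.2 lbf.

1915 lbf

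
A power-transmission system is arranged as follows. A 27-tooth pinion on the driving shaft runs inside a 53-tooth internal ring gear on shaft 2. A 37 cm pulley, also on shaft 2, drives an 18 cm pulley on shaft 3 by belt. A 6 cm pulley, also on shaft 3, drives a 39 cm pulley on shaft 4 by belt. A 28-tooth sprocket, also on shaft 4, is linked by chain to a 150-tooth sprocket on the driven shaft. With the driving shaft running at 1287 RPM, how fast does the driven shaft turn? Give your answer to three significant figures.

the driving shaft → shaft 2 (internal gear, 53/27): 1287 ÷ 1.963 = 655.64 RPM
shaft 2 → shaft 3 (belt, 18/37): 655.64 ÷ 0.48649 = 1347.7 RPM
shaft 3 → shaft 4 (belt, 39/6): 1347.7 ÷ 6.5 = 207.34 RPM
shaft 4 → the driven shaft (chain, 150/28): 207.34 ÷ 5.3571 = 38.703 RPM

38.7 RPM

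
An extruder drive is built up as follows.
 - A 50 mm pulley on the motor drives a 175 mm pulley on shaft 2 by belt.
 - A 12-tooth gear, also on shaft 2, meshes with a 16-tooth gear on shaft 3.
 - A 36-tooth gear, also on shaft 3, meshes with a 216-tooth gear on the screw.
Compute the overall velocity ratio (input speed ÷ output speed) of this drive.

28

Each stage contributes driven/driver: belt 175/50 = 3.5, gear mesh 16/12 = 1.3333, gear mesh 216/36 = 6.
Overall: 3.5 × 1.3333 × 6 = 28.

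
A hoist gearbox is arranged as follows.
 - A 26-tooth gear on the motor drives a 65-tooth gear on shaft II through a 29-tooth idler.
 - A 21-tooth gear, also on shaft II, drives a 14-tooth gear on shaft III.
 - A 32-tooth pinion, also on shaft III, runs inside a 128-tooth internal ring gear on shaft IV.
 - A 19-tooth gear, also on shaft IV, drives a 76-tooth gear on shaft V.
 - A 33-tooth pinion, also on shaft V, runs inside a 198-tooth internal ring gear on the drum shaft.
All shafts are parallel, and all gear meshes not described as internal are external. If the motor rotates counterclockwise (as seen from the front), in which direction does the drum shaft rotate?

counterclockwise

the motor → shaft II: driver → idler → driven is 2 external meshes, 2 reversals → CCW.
shaft II → shaft III: external mesh, 1 reversal → CW.
shaft III → shaft IV: internal mesh, same direction → CW.
shaft IV → shaft V: external mesh, 1 reversal → CCW.
shaft V → the drum shaft: internal mesh, same direction → CCW.
4 reversals in total — an even number — so the drum shaft turns the same way as the motor.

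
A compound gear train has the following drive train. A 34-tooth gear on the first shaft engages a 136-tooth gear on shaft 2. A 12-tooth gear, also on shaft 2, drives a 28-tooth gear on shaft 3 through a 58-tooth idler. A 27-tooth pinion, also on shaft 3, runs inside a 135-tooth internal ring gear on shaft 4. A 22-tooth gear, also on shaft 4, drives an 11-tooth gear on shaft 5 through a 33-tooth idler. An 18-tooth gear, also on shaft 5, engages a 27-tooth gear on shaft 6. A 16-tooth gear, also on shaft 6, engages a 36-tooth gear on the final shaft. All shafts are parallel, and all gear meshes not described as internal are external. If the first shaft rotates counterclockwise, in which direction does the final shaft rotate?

clockwise

the first shaft → shaft 2: external mesh, 1 reversal → CW.
shaft 2 → shaft 3: driver → idler → driven is 2 external meshes, 2 reversals → CW.
shaft 3 → shaft 4: internal mesh, same direction → CW.
shaft 4 → shaft 5: driver → idler → driven is 2 external meshes, 2 reversals → CW.
shaft 5 → shaft 6: external mesh, 1 reversal → CCW.
shaft 6 → the final shaft: external mesh, 1 reversal → CW.
7 reversals in total — an odd number — so the final shaft turns opposite to the first shaft.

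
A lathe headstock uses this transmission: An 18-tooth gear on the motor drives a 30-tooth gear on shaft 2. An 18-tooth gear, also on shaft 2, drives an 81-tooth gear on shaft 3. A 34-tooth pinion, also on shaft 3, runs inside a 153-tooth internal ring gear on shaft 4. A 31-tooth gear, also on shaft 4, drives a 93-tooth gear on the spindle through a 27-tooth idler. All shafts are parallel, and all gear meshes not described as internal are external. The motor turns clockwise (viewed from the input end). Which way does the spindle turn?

the motor → shaft 2: external mesh, 1 reversal → CCW.
shaft 2 → shaft 3: external mesh, 1 reversal → CW.
shaft 3 → shaft 4: internal mesh, same direction → CW.
shaft 4 → the spindle: driver → idler → driven is 2 external meshes, 2 reversals → CW.
4 reversals in total — an even number — so the spindle turns the same way as the motor.

clockwise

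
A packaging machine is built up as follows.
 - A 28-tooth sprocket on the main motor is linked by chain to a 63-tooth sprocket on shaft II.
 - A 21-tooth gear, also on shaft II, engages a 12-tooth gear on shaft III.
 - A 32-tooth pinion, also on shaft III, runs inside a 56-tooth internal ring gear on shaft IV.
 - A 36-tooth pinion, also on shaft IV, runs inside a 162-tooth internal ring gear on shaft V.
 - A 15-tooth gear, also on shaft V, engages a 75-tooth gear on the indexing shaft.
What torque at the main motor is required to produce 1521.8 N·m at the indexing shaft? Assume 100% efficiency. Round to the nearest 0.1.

30.1 N·m

Overall ratio R = 2.25 × 0.57143 × 1.75 × 4.5 × 5 = 50.625.
Input torque = output torque / R = 1521.8 / 50.625 = 30.06 N·m.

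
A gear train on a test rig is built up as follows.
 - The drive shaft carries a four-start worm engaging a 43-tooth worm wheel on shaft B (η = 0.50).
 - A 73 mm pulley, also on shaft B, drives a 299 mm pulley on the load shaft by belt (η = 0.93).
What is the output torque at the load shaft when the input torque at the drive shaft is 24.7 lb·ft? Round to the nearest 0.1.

505.7 lb·ft

worm 43/4 = 10.75 → τ = 24.7·10.75·0.50 = 132.76 lb·ft
belt 299/73 = 4.0959 → τ = 132.76·4.0959·0.93 = 505.72 lb·ft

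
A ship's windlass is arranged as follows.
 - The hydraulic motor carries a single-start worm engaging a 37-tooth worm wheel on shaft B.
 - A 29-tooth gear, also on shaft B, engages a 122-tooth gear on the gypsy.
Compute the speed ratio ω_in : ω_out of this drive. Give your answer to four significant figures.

155.7

Each stage contributes driven/driver: worm 37/1 = 37, gear mesh 122/29 = 4.2069.
Overall: 37 × 4.2069 = 155.66.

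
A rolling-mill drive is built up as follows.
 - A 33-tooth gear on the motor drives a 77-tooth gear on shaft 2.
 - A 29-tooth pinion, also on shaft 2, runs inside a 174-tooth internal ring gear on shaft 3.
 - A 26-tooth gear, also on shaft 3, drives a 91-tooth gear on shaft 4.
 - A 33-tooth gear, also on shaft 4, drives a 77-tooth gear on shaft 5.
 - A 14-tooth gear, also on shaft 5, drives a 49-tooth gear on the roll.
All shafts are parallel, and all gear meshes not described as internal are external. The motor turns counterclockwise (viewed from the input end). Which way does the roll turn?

counterclockwise

the motor → shaft 2: external mesh, 1 reversal → CW.
shaft 2 → shaft 3: internal mesh, same direction → CW.
shaft 3 → shaft 4: external mesh, 1 reversal → CCW.
shaft 4 → shaft 5: external mesh, 1 reversal → CW.
shaft 5 → the roll: external mesh, 1 reversal → CCW.
4 reversals in total — an even number — so the roll turns the same way as the motor.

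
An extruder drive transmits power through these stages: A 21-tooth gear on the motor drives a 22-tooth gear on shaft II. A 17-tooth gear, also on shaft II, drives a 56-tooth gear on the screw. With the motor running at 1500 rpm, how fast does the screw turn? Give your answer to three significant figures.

Gear mesh: ratio = 22/21 = 1.0476, so shaft II turns at 1500 / 1.0476 = 1431.8 rpm.
Gear mesh: ratio = 56/17 = 3.2941, so the screw turns at 1431.8 / 3.2941 = 434.66 rpm.

435 rpm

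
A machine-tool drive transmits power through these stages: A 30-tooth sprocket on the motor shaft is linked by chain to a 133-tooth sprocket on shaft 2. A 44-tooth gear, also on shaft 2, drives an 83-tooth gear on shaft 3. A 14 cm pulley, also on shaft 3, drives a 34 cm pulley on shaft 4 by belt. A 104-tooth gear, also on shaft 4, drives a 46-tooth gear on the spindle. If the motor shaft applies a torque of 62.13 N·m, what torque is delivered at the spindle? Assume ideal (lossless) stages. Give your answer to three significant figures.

chain 133/30 = 4.4333 → τ = 62.13·4.4333 = 275.44 N·m
gear mesh 83/44 = 1.8864 → τ = 275.44·1.8864 = 519.59 N·m
belt 34/14 = 2.4286 → τ = 519.59·2.4286 = 1261.9 N·m
gear mesh 46/104 = 0.44231 → τ = 1261.9·0.44231 = 558.13 N·m

558 N·m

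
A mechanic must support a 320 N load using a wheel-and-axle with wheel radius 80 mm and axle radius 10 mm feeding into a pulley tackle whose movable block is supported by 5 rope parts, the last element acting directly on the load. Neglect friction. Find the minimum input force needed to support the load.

8 N

Wheel-and-axle MA = R/r = 80/10 = 8.
Block-and-tackle MA = number of supporting rope parts = 5.
Combined ideal MA = 8 × 5 = 40.
Effort = load / MA = 320 / 40 = 8 N.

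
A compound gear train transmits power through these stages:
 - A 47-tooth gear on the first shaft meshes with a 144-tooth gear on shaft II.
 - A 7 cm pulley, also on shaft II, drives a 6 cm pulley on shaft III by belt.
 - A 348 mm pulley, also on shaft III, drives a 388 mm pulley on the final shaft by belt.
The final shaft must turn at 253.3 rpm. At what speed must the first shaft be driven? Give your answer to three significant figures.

Overall ratio R = 3.0638 × 0.85714 × 1.1149 = 2.928.
Required input speed = output speed × R = 253.3 × 2.928 = 741.66 rpm.

742 rpm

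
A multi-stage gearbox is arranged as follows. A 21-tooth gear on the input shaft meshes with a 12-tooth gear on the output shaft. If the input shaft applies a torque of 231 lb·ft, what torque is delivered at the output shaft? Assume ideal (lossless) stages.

132 lb·ft

Gear mesh: ratio = 12/21 = 0.57143; torque at the output shaft = 231 × 0.57143 = 132 lb·ft.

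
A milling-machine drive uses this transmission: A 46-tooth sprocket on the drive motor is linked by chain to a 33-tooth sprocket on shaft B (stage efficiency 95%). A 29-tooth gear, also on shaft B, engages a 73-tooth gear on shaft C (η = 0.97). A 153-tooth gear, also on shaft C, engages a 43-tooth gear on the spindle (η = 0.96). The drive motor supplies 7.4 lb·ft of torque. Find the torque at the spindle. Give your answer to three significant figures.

After the chain (33/46): 7.4 × 0.71739 × 0.95 = 5.0433 lb·ft
After the gear mesh (73/29): 5.0433 × 2.5172 × 0.97 = 12.314 lb·ft
After the gear mesh (43/153): 12.314 × 0.28105 × 0.96 = 3.3224 lb·ft

3.32 lb·ft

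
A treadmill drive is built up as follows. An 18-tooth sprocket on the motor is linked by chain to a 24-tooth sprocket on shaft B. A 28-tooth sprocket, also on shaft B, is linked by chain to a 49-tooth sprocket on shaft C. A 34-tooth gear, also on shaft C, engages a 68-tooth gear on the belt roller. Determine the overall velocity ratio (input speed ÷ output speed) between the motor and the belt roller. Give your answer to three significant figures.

4.67

Each stage contributes driven/driver: chain 24/18 = 1.3333, chain 49/28 = 1.75, gear mesh 68/34 = 2.
Overall: 1.3333 × 1.75 × 2 = 4.6667.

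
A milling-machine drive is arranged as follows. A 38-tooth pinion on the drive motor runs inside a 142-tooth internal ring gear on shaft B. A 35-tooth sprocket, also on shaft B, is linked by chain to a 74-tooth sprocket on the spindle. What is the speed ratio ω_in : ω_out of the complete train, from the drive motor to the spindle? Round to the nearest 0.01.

Each stage contributes driven/driver: internal gear 142/38 = 3.7368, chain 74/35 = 2.1143.
Overall: 3.7368 × 2.1143 = 7.9008.

7.90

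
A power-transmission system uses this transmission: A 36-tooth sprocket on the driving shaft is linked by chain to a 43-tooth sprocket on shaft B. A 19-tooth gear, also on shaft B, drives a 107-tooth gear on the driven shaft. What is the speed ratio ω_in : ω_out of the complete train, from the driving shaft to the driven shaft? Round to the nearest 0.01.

6.73

Each stage contributes driven/driver: chain 43/36 = 1.1944, gear mesh 107/19 = 5.6316.
Overall: 1.1944 × 5.6316 = 6.7266.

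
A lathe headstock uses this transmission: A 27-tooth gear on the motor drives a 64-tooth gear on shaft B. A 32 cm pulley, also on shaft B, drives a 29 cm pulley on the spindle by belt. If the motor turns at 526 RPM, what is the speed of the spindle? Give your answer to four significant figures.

the motor → shaft B (gear mesh, 64/27): 526 ÷ 2.3704 = 221.91 RPM
shaft B → the spindle (belt, 29/32): 221.91 ÷ 0.90625 = 244.86 RPM

244.9 RPM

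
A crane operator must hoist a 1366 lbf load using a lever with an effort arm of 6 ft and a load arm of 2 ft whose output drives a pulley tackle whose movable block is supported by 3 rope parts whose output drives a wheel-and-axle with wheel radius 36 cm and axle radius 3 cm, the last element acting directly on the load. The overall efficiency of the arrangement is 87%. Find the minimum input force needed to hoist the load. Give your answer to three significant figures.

Lever MA = effort arm / load arm = 6/2 = 3.
Block-and-tackle MA = number of supporting rope parts = 3.
Wheel-and-axle MA = R/r = 36/3 = 12.
Combined ideal MA = 3 × 3 × 12 = 108.
Actual MA = 108 × 0.87 = 93.96.
Effort = load / actual MA = 1366 / 93.96 = 14.538 lbf.

14.5 lbf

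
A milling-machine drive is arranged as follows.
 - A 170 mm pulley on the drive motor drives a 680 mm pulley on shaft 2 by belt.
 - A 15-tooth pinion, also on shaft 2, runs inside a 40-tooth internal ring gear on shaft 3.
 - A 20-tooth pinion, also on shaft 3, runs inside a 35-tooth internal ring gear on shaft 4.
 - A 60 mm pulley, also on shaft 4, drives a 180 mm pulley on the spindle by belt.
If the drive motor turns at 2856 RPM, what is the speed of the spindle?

Belt: ratio = 680/170 = 4, so shaft 2 turns at 2856 / 4 = 714 RPM.
Internal gear: ratio = 40/15 = 2.6667, so shaft 3 turns at 714 / 2.6667 = 267.75 RPM.
Internal gear: ratio = 35/20 = 1.75, so shaft 4 turns at 267.75 / 1.75 = 153 RPM.
Belt: ratio = 180/60 = 3, so the spindle turns at 153 / 3 = 51 RPM.

51 RPM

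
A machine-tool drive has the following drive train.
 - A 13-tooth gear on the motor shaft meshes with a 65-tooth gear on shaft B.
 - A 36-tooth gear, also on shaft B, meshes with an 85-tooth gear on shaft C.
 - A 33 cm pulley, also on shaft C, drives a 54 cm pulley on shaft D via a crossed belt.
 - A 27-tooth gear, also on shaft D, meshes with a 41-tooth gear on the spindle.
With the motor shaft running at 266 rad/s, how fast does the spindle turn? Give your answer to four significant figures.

9.068 rad/s

gear mesh 65/13 = 5 → 266/5 = 53.2 rad/s
gear mesh 85/36 = 2.3611 → 53.2/2.3611 = 22.532 rad/s
belt 54/33 = 1.6364 → 22.532/1.6364 = 13.769 rad/s
gear mesh 41/27 = 1.5185 → 13.769/1.5185 = 9.0677 rad/s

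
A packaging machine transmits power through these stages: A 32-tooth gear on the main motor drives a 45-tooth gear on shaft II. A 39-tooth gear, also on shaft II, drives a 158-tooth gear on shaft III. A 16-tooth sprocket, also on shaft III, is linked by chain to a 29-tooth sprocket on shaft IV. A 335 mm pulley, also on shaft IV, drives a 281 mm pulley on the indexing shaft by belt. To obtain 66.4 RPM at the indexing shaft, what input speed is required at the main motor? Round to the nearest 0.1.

575.1 RPM

Overall ratio R = 1.4062 × 4.0513 × 1.8125 × 0.83881 = 8.6615.
Required input speed = output speed × R = 66.4 × 8.6615 = 575.13 RPM.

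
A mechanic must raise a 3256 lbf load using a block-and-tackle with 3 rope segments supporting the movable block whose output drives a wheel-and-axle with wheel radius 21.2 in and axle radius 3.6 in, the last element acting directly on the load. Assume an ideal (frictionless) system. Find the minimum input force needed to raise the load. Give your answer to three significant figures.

Block-and-tackle MA = number of supporting rope parts = 3.
Wheel-and-axle MA = R/r = 21.2/3.6 = 5.8889.
Combined ideal MA = 3 × 5.8889 = 17.667.
Effort = load / MA = 3256 / 17.667 = 184.3 lbf.

184 lbf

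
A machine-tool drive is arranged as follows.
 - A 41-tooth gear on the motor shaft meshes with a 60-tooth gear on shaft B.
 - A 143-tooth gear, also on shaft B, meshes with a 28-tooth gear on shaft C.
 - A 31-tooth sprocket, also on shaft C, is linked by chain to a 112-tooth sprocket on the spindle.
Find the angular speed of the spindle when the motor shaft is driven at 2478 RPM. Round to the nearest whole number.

2394 RPM

the motor shaft → shaft B (gear mesh, 60/41): 2478 ÷ 1.4634 = 1693.3 RPM
shaft B → shaft C (gear mesh, 28/143): 1693.3 ÷ 0.1958 = 8647.9 RPM
shaft C → the spindle (chain, 112/31): 8647.9 ÷ 3.6129 = 2393.6 RPM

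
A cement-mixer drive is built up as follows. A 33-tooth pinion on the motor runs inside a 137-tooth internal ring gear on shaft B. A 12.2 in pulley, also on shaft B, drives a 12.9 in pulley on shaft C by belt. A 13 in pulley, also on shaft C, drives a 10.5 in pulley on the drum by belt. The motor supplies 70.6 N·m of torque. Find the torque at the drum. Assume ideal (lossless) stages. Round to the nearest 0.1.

250.3 N·m

Internal gear: ratio = 137/33 = 4.1515; torque at shaft B = 70.6 × 4.1515 = 293.1 N·m.
Belt: ratio = 12.9/12.2 = 1.0574; torque at shaft C = 293.1 × 1.0574 = 309.91 N·m.
Belt: ratio = 10.5/13 = 0.80769; torque at the drum = 309.91 × 0.80769 = 250.32 N·m.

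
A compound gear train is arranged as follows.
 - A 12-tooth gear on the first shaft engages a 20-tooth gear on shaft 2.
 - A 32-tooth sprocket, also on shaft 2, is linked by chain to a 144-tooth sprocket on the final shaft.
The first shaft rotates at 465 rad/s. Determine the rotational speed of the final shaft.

gear mesh 20/12 = 1.6667 → 465/1.6667 = 279 rad/s
chain 144/32 = 4.5 → 279/4.5 = 62 rad/s

62 rad/s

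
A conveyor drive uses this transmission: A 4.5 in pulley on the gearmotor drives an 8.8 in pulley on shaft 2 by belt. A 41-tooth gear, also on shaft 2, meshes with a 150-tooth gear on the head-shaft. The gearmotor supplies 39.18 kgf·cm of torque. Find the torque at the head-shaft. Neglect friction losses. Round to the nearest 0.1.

Belt: ratio = 8.8/4.5 = 1.9556; torque at shaft 2 = 39.18 × 1.9556 = 76.619 kgf·cm.
Gear mesh: ratio = 150/41 = 3.6585; torque at the head-shaft = 76.619 × 3.6585 = 280.31 kgf·cm.

280.3 kgf·cm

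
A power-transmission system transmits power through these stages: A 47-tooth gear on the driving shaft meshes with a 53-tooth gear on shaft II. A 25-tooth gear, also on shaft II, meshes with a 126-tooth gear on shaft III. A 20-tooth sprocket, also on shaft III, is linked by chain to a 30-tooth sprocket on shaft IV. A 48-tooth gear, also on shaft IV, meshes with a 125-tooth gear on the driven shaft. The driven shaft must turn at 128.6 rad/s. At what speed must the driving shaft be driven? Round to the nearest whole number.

Overall ratio R = 1.1277 × 5.04 × 1.5 × 2.6042 = 22.201.
Required input speed = output speed × R = 128.6 × 22.201 = 2855 rad/s.

2855 rad/s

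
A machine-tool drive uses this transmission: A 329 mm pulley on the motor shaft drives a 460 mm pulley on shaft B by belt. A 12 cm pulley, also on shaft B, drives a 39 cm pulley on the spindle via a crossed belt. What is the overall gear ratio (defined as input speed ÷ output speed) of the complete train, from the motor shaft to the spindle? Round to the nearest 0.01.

Each stage contributes driven/driver: belt 460/329 = 1.3982, belt 39/12 = 3.25.
Overall: 1.3982 × 3.25 = 4.5441.

4.54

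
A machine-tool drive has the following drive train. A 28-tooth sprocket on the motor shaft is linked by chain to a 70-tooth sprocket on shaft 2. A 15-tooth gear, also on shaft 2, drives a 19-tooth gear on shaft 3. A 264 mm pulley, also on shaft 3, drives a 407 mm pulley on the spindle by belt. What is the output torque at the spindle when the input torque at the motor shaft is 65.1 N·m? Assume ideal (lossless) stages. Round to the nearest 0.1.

317.8 N·m

Chain: ratio = 70/28 = 2.5; torque at shaft 2 = 65.1 × 2.5 = 162.75 N·m.
Gear mesh: ratio = 19/15 = 1.2667; torque at shaft 3 = 162.75 × 1.2667 = 206.15 N·m.
Belt: ratio = 407/264 = 1.5417; torque at the spindle = 206.15 × 1.5417 = 317.81 N·m.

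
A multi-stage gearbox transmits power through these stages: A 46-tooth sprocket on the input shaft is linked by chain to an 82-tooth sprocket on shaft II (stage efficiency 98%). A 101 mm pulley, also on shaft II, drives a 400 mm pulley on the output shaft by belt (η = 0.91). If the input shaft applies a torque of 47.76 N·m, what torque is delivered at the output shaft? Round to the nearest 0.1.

Chain: ratio = 82/46 = 1.7826; torque at shaft II = 47.76 × 1.7826 × 0.98 = 83.435 N·m.
Belt: ratio = 400/101 = 3.9604; torque at the output shaft = 83.435 × 3.9604 × 0.91 = 300.7 N·m.

300.7 N·m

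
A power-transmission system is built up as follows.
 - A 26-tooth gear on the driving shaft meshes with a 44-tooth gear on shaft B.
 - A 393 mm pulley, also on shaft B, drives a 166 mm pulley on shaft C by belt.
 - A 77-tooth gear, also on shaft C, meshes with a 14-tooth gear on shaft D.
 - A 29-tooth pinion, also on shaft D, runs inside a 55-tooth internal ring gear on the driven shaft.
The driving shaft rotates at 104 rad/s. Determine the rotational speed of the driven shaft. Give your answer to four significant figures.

gear mesh 44/26 = 1.6923 → 104/1.6923 = 61.455 rad/s
belt 166/393 = 0.42239 → 61.455/0.42239 = 145.49 rad/s
gear mesh 14/77 = 0.18182 → 145.49/0.18182 = 800.2 rad/s
internal gear 55/29 = 1.8966 → 800.2/1.8966 = 421.93 rad/s

421.9 rad/s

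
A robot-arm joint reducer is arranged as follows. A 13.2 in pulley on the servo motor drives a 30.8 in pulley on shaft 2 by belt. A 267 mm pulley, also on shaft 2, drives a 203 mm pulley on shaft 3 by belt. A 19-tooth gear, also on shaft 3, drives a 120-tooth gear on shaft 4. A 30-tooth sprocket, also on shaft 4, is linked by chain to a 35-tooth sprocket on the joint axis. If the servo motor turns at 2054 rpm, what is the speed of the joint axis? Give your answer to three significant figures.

the servo motor → shaft 2 (belt, 30.8/13.2): 2054 ÷ 2.3333 = 880.29 rpm
shaft 2 → shaft 3 (belt, 203/267): 880.29 ÷ 0.7603 = 1157.8 rpm
shaft 3 → shaft 4 (gear mesh, 120/19): 1157.8 ÷ 6.3158 = 183.32 rpm
shaft 4 → the joint axis (chain, 35/30): 183.32 ÷ 1.1667 = 157.13 rpm

157 rpm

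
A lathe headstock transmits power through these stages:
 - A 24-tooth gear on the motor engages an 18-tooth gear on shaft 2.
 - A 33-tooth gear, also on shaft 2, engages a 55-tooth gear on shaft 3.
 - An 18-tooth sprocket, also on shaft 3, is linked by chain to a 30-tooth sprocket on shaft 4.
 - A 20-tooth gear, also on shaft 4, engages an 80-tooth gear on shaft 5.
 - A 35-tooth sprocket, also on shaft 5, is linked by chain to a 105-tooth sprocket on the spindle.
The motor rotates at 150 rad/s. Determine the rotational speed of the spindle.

6 rad/s

Gear mesh: ratio = 18/24 = 0.75, so shaft 2 turns at 150 / 0.75 = 200 rad/s.
Gear mesh: ratio = 55/33 = 1.6667, so shaft 3 turns at 200 / 1.6667 = 120 rad/s.
Chain: ratio = 30/18 = 1.6667, so shaft 4 turns at 120 / 1.6667 = 72 rad/s.
Gear mesh: ratio = 80/20 = 4, so shaft 5 turns at 72 / 4 = 18 rad/s.
Chain: ratio = 105/35 = 3, so the spindle turns at 18 / 3 = 6 rad/s.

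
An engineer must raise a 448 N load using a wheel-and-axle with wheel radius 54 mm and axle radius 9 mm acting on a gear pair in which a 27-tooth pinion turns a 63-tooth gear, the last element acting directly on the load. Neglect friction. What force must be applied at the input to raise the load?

Wheel-and-axle MA = R/r = 54/9 = 6.
Gear pair MA = 63/27 = 2.3333.
Combined ideal MA = 6 × 2.3333 = 14.
Effort = load / MA = 448 / 14 = 32 N.

32 N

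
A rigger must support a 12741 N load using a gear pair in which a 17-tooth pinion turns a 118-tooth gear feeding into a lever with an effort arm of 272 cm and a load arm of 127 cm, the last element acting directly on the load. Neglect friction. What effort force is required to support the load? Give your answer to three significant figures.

857 N

Gear pair MA = 118/17 = 6.9412.
Lever MA = effort arm / load arm = 272/127 = 2.1417.
Combined ideal MA = 6.9412 × 2.1417 = 14.866.
Effort = load / MA = 12741 / 14.866 = 857.05 N.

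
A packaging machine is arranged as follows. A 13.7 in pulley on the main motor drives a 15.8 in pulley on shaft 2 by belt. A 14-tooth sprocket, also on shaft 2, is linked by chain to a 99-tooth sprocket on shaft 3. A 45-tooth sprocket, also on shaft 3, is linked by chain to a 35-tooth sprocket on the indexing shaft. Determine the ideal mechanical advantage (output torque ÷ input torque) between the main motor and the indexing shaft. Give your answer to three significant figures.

Each stage contributes driven/driver: belt 15.8/13.7 = 1.1533, chain 99/14 = 7.0714, chain 35/45 = 0.77778.
Overall: 1.1533 × 7.0714 × 0.77778 = 6.3431.

6.34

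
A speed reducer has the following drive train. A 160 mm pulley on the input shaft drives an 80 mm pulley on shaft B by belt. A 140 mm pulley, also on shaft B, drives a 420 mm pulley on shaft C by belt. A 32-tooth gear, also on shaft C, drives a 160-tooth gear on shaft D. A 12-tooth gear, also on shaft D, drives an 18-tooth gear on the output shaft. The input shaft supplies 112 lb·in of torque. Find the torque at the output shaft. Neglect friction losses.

Belt: ratio = 80/160 = 0.5; torque at shaft B = 112 × 0.5 = 56 lb·in.
Belt: ratio = 420/140 = 3; torque at shaft C = 56 × 3 = 168 lb·in.
Gear mesh: ratio = 160/32 = 5; torque at shaft D = 168 × 5 = 840 lb·in.
Gear mesh: ratio = 18/12 = 1.5; torque at the output shaft = 840 × 1.5 = 1260 lb·in.

1260 lb·in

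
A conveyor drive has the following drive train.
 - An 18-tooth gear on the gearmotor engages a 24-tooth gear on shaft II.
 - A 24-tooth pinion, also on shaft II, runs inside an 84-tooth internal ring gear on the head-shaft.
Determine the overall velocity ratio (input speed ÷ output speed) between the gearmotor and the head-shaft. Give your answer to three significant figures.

Each stage contributes driven/driver: gear mesh 24/18 = 1.3333, internal gear 84/24 = 3.5.
Overall: 1.3333 × 3.5 = 4.6667.

4.67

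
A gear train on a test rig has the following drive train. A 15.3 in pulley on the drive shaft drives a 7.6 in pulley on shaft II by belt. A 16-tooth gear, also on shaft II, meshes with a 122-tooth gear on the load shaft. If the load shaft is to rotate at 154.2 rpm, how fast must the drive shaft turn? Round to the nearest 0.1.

584.0 rpm

Overall ratio R = 0.49673 × 7.625 = 3.7876.
Required input speed = output speed × R = 154.2 × 3.7876 = 584.05 rpm.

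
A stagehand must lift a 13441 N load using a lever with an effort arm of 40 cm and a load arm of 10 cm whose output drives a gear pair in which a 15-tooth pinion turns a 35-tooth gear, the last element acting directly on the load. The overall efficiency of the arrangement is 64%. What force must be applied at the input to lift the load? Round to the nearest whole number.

2250 N

Lever MA = effort arm / load arm = 40/10 = 4.
Gear pair MA = 35/15 = 2.3333.
Combined ideal MA = 4 × 2.3333 = 9.3333.
Actual MA = 9.3333 × 0.64 = 5.9733.
Effort = load / actual MA = 13441 / 5.9733 = 2250.2 N.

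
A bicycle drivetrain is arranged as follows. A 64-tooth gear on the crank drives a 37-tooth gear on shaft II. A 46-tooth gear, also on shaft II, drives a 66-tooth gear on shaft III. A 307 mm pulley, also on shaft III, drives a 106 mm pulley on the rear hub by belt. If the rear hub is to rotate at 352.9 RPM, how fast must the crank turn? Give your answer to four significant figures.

101.1 RPM

Overall ratio R = 0.57812 × 1.4348 × 0.34528 = 0.2864.
Required input speed = output speed × R = 352.9 × 0.2864 = 101.07 RPM.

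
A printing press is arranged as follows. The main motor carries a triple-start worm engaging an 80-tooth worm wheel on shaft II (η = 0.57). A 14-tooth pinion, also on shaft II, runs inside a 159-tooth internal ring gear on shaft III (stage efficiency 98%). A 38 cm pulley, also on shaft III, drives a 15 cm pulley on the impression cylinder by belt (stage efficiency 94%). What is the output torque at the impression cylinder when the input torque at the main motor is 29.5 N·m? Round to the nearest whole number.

worm 80/3 = 26.667 → τ = 29.5·26.667·0.57 = 448.4 N·m
internal gear 159/14 = 11.357 → τ = 448.4·11.357·0.98 = 4990.7 N·m
belt 15/38 = 0.39474 → τ = 4990.7·0.39474·0.94 = 1851.8 N·m

1852 N·m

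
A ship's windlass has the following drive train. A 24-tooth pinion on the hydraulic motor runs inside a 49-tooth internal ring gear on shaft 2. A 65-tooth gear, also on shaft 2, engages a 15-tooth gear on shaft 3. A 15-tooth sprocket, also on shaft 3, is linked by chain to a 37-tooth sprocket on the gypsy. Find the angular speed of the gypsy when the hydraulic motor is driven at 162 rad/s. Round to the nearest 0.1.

139.4 rad/s

Internal gear: ratio = 49/24 = 2.0417, so shaft 2 turns at 162 / 2.0417 = 79.347 rad/s.
Gear mesh: ratio = 15/65 = 0.23077, so shaft 3 turns at 79.347 / 0.23077 = 343.84 rad/s.
Chain: ratio = 37/15 = 2.4667, so the gypsy turns at 343.84 / 2.4667 = 139.39 rad/s.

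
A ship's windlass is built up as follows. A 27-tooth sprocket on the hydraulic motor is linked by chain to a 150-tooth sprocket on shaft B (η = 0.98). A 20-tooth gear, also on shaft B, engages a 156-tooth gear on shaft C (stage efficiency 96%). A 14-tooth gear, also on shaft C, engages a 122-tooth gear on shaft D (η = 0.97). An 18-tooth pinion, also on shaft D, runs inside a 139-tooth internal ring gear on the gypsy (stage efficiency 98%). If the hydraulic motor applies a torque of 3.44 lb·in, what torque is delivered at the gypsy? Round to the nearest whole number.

8971 lb·in

After the chain (150/27): 3.44 × 5.5556 × 0.98 = 18.729 lb·in
After the gear mesh (156/20): 18.729 × 7.8 × 0.96 = 140.24 lb·in
After the gear mesh (122/14): 140.24 × 8.7143 × 0.97 = 1185.4 lb·in
After the internal gear (139/18): 1185.4 × 7.7222 × 0.98 = 8971.2 lb·in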